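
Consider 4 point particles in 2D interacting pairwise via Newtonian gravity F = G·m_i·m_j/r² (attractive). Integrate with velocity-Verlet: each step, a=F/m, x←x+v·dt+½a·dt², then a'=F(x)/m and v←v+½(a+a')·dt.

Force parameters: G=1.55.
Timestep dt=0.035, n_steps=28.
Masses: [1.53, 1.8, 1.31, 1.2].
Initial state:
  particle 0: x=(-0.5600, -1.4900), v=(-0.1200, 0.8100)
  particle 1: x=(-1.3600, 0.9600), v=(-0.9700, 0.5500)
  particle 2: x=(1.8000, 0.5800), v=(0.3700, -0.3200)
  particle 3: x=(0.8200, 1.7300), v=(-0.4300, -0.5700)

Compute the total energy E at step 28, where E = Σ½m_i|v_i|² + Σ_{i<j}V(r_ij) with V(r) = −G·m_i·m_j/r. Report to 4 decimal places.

-5.5718

step 0: x0=(-0.5600, -1.4900) x1=(-1.3600, 0.9600) x2=(1.8000, 0.5800) x3=(0.8200, 1.7300)
step 1: x0=(-0.5641, -1.4612) x1=(-1.3936, 0.9791) x2=(1.8123, 0.5691) x3=(0.8050, 1.7094)
step 2: x0=(-0.5682, -1.4316) x1=(-1.4263, 0.9979) x2=(1.8235, 0.5588) x3=(0.7899, 1.6876)
step 3: x0=(-0.5721, -1.4012) x1=(-1.4583, 1.0164) x2=(1.8334, 0.5490) x3=(0.7749, 1.6646)
step 4: x0=(-0.5760, -1.3700) x1=(-1.4896, 1.0345) x2=(1.8422, 0.5399) x3=(0.7599, 1.6404)
step 5: x0=(-0.5797, -1.3379) x1=(-1.5200, 1.0523) x2=(1.8497, 0.5312) x3=(0.7449, 1.6151)
step 6: x0=(-0.5833, -1.3049) x1=(-1.5497, 1.0698) x2=(1.8560, 0.5231) x3=(0.7299, 1.5886)
step 7: x0=(-0.5868, -1.2712) x1=(-1.5786, 1.0869) x2=(1.8611, 0.5154) x3=(0.7150, 1.5610)
step 8: x0=(-0.5902, -1.2365) x1=(-1.6067, 1.1037) x2=(1.8650, 0.5083) x3=(0.7000, 1.5323)
step 9: x0=(-0.5935, -1.2010) x1=(-1.6340, 1.1201) x2=(1.8676, 0.5017) x3=(0.6851, 1.5026)
step 10: x0=(-0.5966, -1.1647) x1=(-1.6605, 1.1361) x2=(1.8690, 0.4955) x3=(0.6703, 1.4718)
step 11: x0=(-0.5997, -1.1274) x1=(-1.6863, 1.1517) x2=(1.8690, 0.4898) x3=(0.6555, 1.4399)
step 12: x0=(-0.6026, -1.0893) x1=(-1.7112, 1.1669) x2=(1.8678, 0.4846) x3=(0.6408, 1.4070)
step 13: x0=(-0.6053, -1.0502) x1=(-1.7354, 1.1818) x2=(1.8653, 0.4798) x3=(0.6261, 1.3730)
step 14: x0=(-0.6079, -1.0103) x1=(-1.7588, 1.1962) x2=(1.8615, 0.4754) x3=(0.6115, 1.3381)
step 15: x0=(-0.6104, -0.9694) x1=(-1.7814, 1.2102) x2=(1.8563, 0.4715) x3=(0.5970, 1.3021)
step 16: x0=(-0.6127, -0.9275) x1=(-1.8031, 1.2237) x2=(1.8497, 0.4680) x3=(0.5826, 1.2651)
step 17: x0=(-0.6148, -0.8847) x1=(-1.8241, 1.2368) x2=(1.8417, 0.4649) x3=(0.5683, 1.2271)
step 18: x0=(-0.6168, -0.8409) x1=(-1.8442, 1.2494) x2=(1.8322, 0.4622) x3=(0.5542, 1.1881)
step 19: x0=(-0.6185, -0.7961) x1=(-1.8636, 1.2616) x2=(1.8212, 0.4599) x3=(0.5402, 1.1480)
step 20: x0=(-0.6201, -0.7503) x1=(-1.8821, 1.2733) x2=(1.8088, 0.4580) x3=(0.5263, 1.1070)
step 21: x0=(-0.6214, -0.7033) x1=(-1.8998, 1.2844) x2=(1.7947, 0.4565) x3=(0.5126, 1.0649)
step 22: x0=(-0.6224, -0.6553) x1=(-1.9166, 1.2951) x2=(1.7791, 0.4553) x3=(0.4991, 1.0218)
step 23: x0=(-0.6232, -0.6062) x1=(-1.9326, 1.3053) x2=(1.7617, 0.4545) x3=(0.4858, 0.9777)
step 24: x0=(-0.6236, -0.5559) x1=(-1.9478, 1.3149) x2=(1.7426, 0.4540) x3=(0.4727, 0.9325)
step 25: x0=(-0.6237, -0.5043) x1=(-1.9620, 1.3239) x2=(1.7218, 0.4538) x3=(0.4598, 0.8862)
step 26: x0=(-0.6233, -0.4515) x1=(-1.9754, 1.3324) x2=(1.6991, 0.4539) x3=(0.4471, 0.8389)
step 27: x0=(-0.6225, -0.3974) x1=(-1.9880, 1.3403) x2=(1.6744, 0.4543) x3=(0.4345, 0.7904)
step 28: x0=(-0.6211, -0.3419) x1=(-1.9996, 1.3477) x2=(1.6477, 0.4550) x3=(0.4221, 0.7408)
step 0 velocities: v0=(-0.1200, 0.8100) v1=(-0.9700, 0.5500) v2=(0.3700, -0.3200) v3=(-0.4300, -0.5700)
step 0: KE=2.0946, PE=-7.6673, E=-5.5727
step 28 velocities: v0=(0.0489, 1.6056) v1=(-0.3191, 0.2007) v2=(-0.7925, 0.0217) v3=(-0.3527, -1.4335)
step 28: KE=3.8211, PE=-9.3928, E=-5.5718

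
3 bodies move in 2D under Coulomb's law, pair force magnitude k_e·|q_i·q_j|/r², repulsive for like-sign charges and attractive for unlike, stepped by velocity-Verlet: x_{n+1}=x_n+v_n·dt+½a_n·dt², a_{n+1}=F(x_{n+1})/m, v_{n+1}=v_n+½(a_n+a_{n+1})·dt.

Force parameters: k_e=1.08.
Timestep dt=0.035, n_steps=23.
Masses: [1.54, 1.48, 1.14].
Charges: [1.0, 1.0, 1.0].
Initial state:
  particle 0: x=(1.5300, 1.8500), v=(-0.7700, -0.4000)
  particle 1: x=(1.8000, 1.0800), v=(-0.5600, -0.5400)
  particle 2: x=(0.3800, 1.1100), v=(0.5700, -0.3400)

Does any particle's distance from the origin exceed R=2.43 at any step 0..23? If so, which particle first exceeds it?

step 0: x0=(1.5300, 1.8500) x1=(1.8000, 1.0800) x2=(0.3800, 1.1100)
step 1: x0=(1.5030, 1.8367) x1=(1.7808, 1.0605) x2=(0.3994, 1.0979)
step 2: x0=(1.4760, 1.8249) x1=(1.7626, 1.0397) x2=(0.4176, 1.0855)
step 3: x0=(1.4490, 1.8146) x1=(1.7453, 1.0177) x2=(0.4347, 1.0727)
step 4: x0=(1.4221, 1.8057) x1=(1.7289, 0.9945) x2=(0.4505, 1.0595)
step 5: x0=(1.3952, 1.7981) x1=(1.7135, 0.9701) x2=(0.4649, 1.0459)
step 6: x0=(1.3683, 1.7920) x1=(1.6991, 0.9447) x2=(0.4780, 1.0318)
step 7: x0=(1.3416, 1.7873) x1=(1.6857, 0.9183) x2=(0.4896, 1.0172)
step 8: x0=(1.3150, 1.7839) x1=(1.6732, 0.8908) x2=(0.4998, 1.0021)
step 9: x0=(1.2885, 1.7819) x1=(1.6618, 0.8623) x2=(0.5086, 0.9865)
step 10: x0=(1.2622, 1.7811) x1=(1.6514, 0.8330) x2=(0.5158, 0.9702)
step 11: x0=(1.2360, 1.7816) x1=(1.6419, 0.8028) x2=(0.5214, 0.9534)
step 12: x0=(1.2100, 1.7834) x1=(1.6335, 0.7718) x2=(0.5256, 0.9359)
step 13: x0=(1.1842, 1.7864) x1=(1.6260, 0.7399) x2=(0.5282, 0.9179)
step 14: x0=(1.1586, 1.7906) x1=(1.6196, 0.7073) x2=(0.5293, 0.8992)
step 15: x0=(1.1332, 1.7960) x1=(1.6141, 0.6740) x2=(0.5289, 0.8798)
step 16: x0=(1.1079, 1.8024) x1=(1.6096, 0.6400) x2=(0.5270, 0.8599)
step 17: x0=(1.0827, 1.8100) x1=(1.6060, 0.6054) x2=(0.5238, 0.8393)
step 18: x0=(1.0578, 1.8186) x1=(1.6033, 0.5701) x2=(0.5191, 0.8181)
step 19: x0=(1.0329, 1.8282) x1=(1.6015, 0.5342) x2=(0.5131, 0.7963)
step 20: x0=(1.0082, 1.8388) x1=(1.6006, 0.4978) x2=(0.5057, 0.7740)
step 21: x0=(0.9835, 1.8503) x1=(1.6006, 0.4608) x2=(0.4972, 0.7511)
step 22: x0=(0.9590, 1.8627) x1=(1.6013, 0.4232) x2=(0.4875, 0.7278)
step 23: x0=(0.9345, 1.8760) x1=(1.6029, 0.3852) x2=(0.4766, 0.7039)

no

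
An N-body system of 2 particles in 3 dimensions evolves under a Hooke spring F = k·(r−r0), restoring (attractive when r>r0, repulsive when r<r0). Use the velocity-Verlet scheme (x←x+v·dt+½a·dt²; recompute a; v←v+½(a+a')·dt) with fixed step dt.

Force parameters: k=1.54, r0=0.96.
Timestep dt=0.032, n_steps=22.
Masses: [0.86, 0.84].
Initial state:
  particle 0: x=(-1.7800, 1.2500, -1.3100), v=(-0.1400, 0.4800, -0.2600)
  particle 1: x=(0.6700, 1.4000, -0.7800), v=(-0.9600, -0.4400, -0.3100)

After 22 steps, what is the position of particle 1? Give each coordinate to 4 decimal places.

(-0.5199, 1.1005, -1.1156)

step 0: x0=(-1.7800, 1.2500, -1.3100) x1=(0.6700, 1.4000, -0.7800)
step 1: x0=(-1.7831, 1.2654, -1.3180) x1=(0.6379, 1.3858, -0.7902)
step 2: x0=(-1.7835, 1.2810, -1.3254) x1=(0.6029, 1.3715, -0.8011)
step 3: x0=(-1.7812, 1.2967, -1.3323) x1=(0.5653, 1.3571, -0.8125)
step 4: x0=(-1.7763, 1.3125, -1.3386) x1=(0.5250, 1.3426, -0.8245)
step 5: x0=(-1.7689, 1.3282, -1.3443) x1=(0.4821, 1.3281, -0.8371)
step 6: x0=(-1.7591, 1.3440, -1.3494) x1=(0.4368, 1.3136, -0.8503)
step 7: x0=(-1.7471, 1.3598, -1.3541) x1=(0.3891, 1.2991, -0.8639)
step 8: x0=(-1.7328, 1.3754, -1.3582) x1=(0.3392, 1.2847, -0.8781)
step 9: x0=(-1.7164, 1.3910, -1.3619) x1=(0.2871, 1.2704, -0.8928)
step 10: x0=(-1.6980, 1.4065, -1.3651) x1=(0.2330, 1.2562, -0.9080)
step 11: x0=(-1.6779, 1.4219, -1.3678) x1=(0.1771, 1.2422, -0.9236)
step 12: x0=(-1.6560, 1.4370, -1.3702) x1=(0.1193, 1.2283, -0.9396)
step 13: x0=(-1.6326, 1.4520, -1.3722) x1=(0.0601, 1.2146, -0.9561)
step 14: x0=(-1.6077, 1.4668, -1.3738) x1=(-0.0007, 1.2011, -0.9728)
step 15: x0=(-1.5816, 1.4814, -1.3751) x1=(-0.0627, 1.1878, -0.9899)
step 16: x0=(-1.5544, 1.4957, -1.3761) x1=(-0.1259, 1.1747, -1.0073)
step 17: x0=(-1.5262, 1.5099, -1.3769) x1=(-0.1900, 1.1619, -1.0249)
step 18: x0=(-1.4973, 1.5238, -1.3775) x1=(-0.2550, 1.1493, -1.0428)
step 19: x0=(-1.4677, 1.5376, -1.3779) x1=(-0.3206, 1.1368, -1.0608)
step 20: x0=(-1.4376, 1.5512, -1.3782) x1=(-0.3867, 1.1246, -1.0790)
step 21: x0=(-1.4071, 1.5646, -1.3783) x1=(-0.4532, 1.1125, -1.0972)
step 22: x0=(-1.3765, 1.5779, -1.3785) x1=(-0.5199, 1.1005, -1.1156)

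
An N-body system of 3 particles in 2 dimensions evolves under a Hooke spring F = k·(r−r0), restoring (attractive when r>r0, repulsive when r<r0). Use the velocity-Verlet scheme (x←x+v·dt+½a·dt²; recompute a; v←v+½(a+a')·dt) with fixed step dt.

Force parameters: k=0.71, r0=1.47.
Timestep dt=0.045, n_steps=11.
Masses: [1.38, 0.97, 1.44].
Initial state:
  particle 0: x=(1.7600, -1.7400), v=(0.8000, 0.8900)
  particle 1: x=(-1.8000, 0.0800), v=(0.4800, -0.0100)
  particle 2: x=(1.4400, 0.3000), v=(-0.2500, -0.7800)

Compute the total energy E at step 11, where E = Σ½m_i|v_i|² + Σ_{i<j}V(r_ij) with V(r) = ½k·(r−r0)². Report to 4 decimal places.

5.0980

step 0: x0=(1.7600, -1.7400) x1=(-1.8000, 0.0800) x2=(1.4400, 0.3000)
step 1: x0=(1.7948, -1.6990) x1=(-1.7754, 0.0788) x2=(1.4279, 0.2645)
step 2: x0=(1.8271, -1.6564) x1=(-1.7449, 0.0761) x2=(1.4142, 0.2285)
step 3: x0=(1.8570, -1.6121) x1=(-1.7086, 0.0718) x2=(1.3989, 0.1919)
step 4: x0=(1.8844, -1.5663) x1=(-1.6665, 0.0661) x2=(1.3820, 0.1548)
step 5: x0=(1.9095, -1.5192) x1=(-1.6188, 0.0590) x2=(1.3637, 0.1174)
step 6: x0=(1.9322, -1.4708) x1=(-1.5656, 0.0505) x2=(1.3439, 0.0798)
step 7: x0=(1.9526, -1.4212) x1=(-1.5071, 0.0405) x2=(1.3228, 0.0419)
step 8: x0=(1.9707, -1.3706) x1=(-1.4435, 0.0293) x2=(1.3003, 0.0039)
step 9: x0=(1.9867, -1.3190) x1=(-1.3749, 0.0168) x2=(1.2766, -0.0341)
step 10: x0=(2.0006, -1.2666) x1=(-1.3016, 0.0031) x2=(1.2517, -0.0721)
step 11: x0=(2.0125, -1.2135) x1=(-1.2238, -0.0117) x2=(1.2257, -0.1100)
step 0 velocities: v0=(0.8000, 0.8900) v1=(0.4800, -0.0100) v2=(-0.2500, -0.7800)
step 0: KE=1.5830, PE=3.5164, E=5.0994
step 11 velocities: v0=(0.2440, 1.1869) v1=(1.7746, -0.3420) v2=(-0.5892, -0.8409)
step 11: KE=3.3564, PE=1.7416, E=5.0980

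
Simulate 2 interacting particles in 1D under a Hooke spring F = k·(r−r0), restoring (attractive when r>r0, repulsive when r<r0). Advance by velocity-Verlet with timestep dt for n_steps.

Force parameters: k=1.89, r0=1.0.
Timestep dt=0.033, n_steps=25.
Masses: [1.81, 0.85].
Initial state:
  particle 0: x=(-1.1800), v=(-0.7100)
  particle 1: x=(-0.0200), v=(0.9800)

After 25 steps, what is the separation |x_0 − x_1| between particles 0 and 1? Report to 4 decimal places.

step 0: x0=(-1.1800) x1=(-0.0200)
step 1: x0=(-1.2033) x1=(0.0121)
step 2: x0=(-1.2264) x1=(0.0438)
step 3: x0=(-1.2492) x1=(0.0747)
step 4: x0=(-1.2716) x1=(0.1049)
step 5: x0=(-1.2936) x1=(0.1342)
step 6: x0=(-1.3151) x1=(0.1624)
step 7: x0=(-1.3361) x1=(0.1895)
step 8: x0=(-1.3565) x1=(0.2153)
step 9: x0=(-1.3762) x1=(0.2398)
step 10: x0=(-1.3952) x1=(0.2627)
step 11: x0=(-1.4134) x1=(0.2840)
step 12: x0=(-1.4309) x1=(0.3037)
step 13: x0=(-1.4476) x1=(0.3215)
step 14: x0=(-1.4633) x1=(0.3376)
step 15: x0=(-1.4782) x1=(0.3516)
step 16: x0=(-1.4921) x1=(0.3637)
step 17: x0=(-1.5050) x1=(0.3737)
step 18: x0=(-1.5169) x1=(0.3815)
step 19: x0=(-1.5279) x1=(0.3872)
step 20: x0=(-1.5377) x1=(0.3907)
step 21: x0=(-1.5465) x1=(0.3919)
step 22: x0=(-1.5543) x1=(0.3909)
step 23: x0=(-1.5610) x1=(0.3875)
step 24: x0=(-1.5666) x1=(0.3819)
step 25: x0=(-1.5711) x1=(0.3740)

1.9450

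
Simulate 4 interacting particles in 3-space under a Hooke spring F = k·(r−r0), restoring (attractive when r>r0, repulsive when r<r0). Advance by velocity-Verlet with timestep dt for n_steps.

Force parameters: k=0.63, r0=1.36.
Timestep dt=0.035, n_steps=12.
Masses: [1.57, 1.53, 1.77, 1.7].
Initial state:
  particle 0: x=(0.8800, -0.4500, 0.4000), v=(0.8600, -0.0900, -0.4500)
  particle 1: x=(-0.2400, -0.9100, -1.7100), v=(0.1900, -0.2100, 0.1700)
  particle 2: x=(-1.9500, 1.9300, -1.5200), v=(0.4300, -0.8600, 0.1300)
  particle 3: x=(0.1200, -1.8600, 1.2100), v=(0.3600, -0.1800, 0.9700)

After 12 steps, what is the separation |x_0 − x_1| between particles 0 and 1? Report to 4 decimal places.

step 0: x0=(0.8800, -0.4500, 0.4000) x1=(-0.2400, -0.9100, -1.7100) x2=(-1.9500, 1.9300, -1.5200) x3=(0.1200, -1.8600, 1.2100)
step 1: x0=(0.9095, -0.4529, 0.3838) x1=(-0.2334, -0.9170, -1.7034) x2=(-1.9340, 1.8986, -1.5148) x3=(0.1323, -1.8655, 1.2431)
step 2: x0=(0.9376, -0.4553, 0.3665) x1=(-0.2270, -0.9234, -1.6954) x2=(-1.9160, 1.8645, -1.5081) x3=(0.1438, -1.8693, 1.2744)
step 3: x0=(0.9645, -0.4572, 0.3484) x1=(-0.2207, -0.9290, -1.6861) x2=(-1.8962, 1.8279, -1.5001) x3=(0.1547, -1.8714, 1.3039)
step 4: x0=(0.9901, -0.4586, 0.3293) x1=(-0.2145, -0.9341, -1.6754) x2=(-1.8744, 1.7888, -1.4907) x3=(0.1649, -1.8719, 1.3316)
step 5: x0=(1.0144, -0.4597, 0.3094) x1=(-0.2085, -0.9385, -1.6633) x2=(-1.8507, 1.7471, -1.4799) x3=(0.1744, -1.8708, 1.3574)
step 6: x0=(1.0373, -0.4603, 0.2886) x1=(-0.2025, -0.9424, -1.6499) x2=(-1.8252, 1.7030, -1.4677) x3=(0.1833, -1.8680, 1.3814)
step 7: x0=(1.0590, -0.4605, 0.2670) x1=(-0.1967, -0.9456, -1.6352) x2=(-1.7977, 1.6565, -1.4542) x3=(0.1915, -1.8636, 1.4034)
step 8: x0=(1.0793, -0.4604, 0.2446) x1=(-0.1909, -0.9483, -1.6191) x2=(-1.7685, 1.6076, -1.4393) x3=(0.1991, -1.8576, 1.4236)
step 9: x0=(1.0983, -0.4599, 0.2216) x1=(-0.1851, -0.9504, -1.6017) x2=(-1.7374, 1.5565, -1.4231) x3=(0.2061, -1.8500, 1.4419)
step 10: x0=(1.1160, -0.4591, 0.1978) x1=(-0.1794, -0.9520, -1.5830) x2=(-1.7046, 1.5031, -1.4056) x3=(0.2125, -1.8409, 1.4582)
step 11: x0=(1.1324, -0.4581, 0.1734) x1=(-0.1738, -0.9531, -1.5630) x2=(-1.6700, 1.4475, -1.3867) x3=(0.2183, -1.8302, 1.4727)
step 12: x0=(1.1476, -0.4567, 0.1484) x1=(-0.1681, -0.9538, -1.5418) x2=(-1.6338, 1.3899, -1.3666) x3=(0.2236, -1.8180, 1.4852)

2.1988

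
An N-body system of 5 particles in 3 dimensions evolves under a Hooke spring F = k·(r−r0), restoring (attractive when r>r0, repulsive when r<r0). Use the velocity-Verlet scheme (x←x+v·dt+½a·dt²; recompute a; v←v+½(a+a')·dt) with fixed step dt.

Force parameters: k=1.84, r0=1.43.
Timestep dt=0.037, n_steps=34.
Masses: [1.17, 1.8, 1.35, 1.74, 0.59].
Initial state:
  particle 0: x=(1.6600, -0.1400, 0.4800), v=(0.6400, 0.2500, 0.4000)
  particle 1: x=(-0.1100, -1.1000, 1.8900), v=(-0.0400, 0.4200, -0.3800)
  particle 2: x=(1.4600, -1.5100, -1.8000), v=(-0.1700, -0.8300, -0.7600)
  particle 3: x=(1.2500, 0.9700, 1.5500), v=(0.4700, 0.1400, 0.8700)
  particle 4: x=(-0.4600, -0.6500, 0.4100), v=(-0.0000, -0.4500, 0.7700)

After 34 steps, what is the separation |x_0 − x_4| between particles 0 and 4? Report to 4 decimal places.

1.3161

step 0: x0=(1.6600, -0.1400, 0.4800) x1=(-0.1100, -1.1000, 1.8900) x2=(1.4600, -1.5100, -1.8000) x3=(1.2500, 0.9700, 1.5500) x4=(-0.4600, -0.6500, 0.4100)
step 1: x0=(1.6820, -0.1319, 0.4944) x1=(-0.1099, -1.0837, 1.8737) x2=(1.4518, -1.5379, -1.8218) x3=(1.2665, 0.9727, 1.5802) x4=(-0.4545, -0.6658, 0.4374)
step 2: x0=(1.7003, -0.1263, 0.5079) x1=(-0.1065, -1.0660, 1.8529) x2=(1.4397, -1.5601, -1.8306) x3=(1.2813, 0.9706, 1.6065) x4=(-0.4380, -0.6797, 0.4625)
step 3: x0=(1.7151, -0.1231, 0.5203) x1=(-0.0999, -1.0470, 1.8277) x2=(1.4240, -1.5763, -1.8263) x3=(1.2943, 0.9634, 1.6286) x4=(-0.4106, -0.6916, 0.4847)
step 4: x0=(1.7263, -0.1225, 0.5318) x1=(-0.0900, -1.0267, 1.7985) x2=(1.4047, -1.5866, -1.8089) x3=(1.3056, 0.9513, 1.6466) x4=(-0.3725, -0.7014, 0.5040)
step 5: x0=(1.7340, -0.1243, 0.5421) x1=(-0.0770, -1.0054, 1.7653) x2=(1.3820, -1.5908, -1.7784) x3=(1.3151, 0.9344, 1.6604) x4=(-0.3240, -0.7091, 0.5200)
step 6: x0=(1.7381, -0.1286, 0.5512) x1=(-0.0609, -0.9830, 1.7284) x2=(1.3562, -1.5891, -1.7353) x3=(1.3228, 0.9126, 1.6701) x4=(-0.2658, -0.7147, 0.5325)
step 7: x0=(1.7390, -0.1353, 0.5592) x1=(-0.0418, -0.9597, 1.6881) x2=(1.3275, -1.5814, -1.6797) x3=(1.3288, 0.8862, 1.6757) x4=(-0.1986, -0.7182, 0.5415)
step 8: x0=(1.7367, -0.1443, 0.5661) x1=(-0.0198, -0.9356, 1.6447) x2=(1.2961, -1.5679, -1.6121) x3=(1.3332, 0.8554, 1.6772) x4=(-0.1231, -0.7197, 0.5469)
step 9: x0=(1.7315, -0.1554, 0.5717) x1=(0.0049, -0.9108, 1.5984) x2=(1.2625, -1.5488, -1.5331) x3=(1.3360, 0.8202, 1.6749) x4=(-0.0401, -0.7192, 0.5486)
step 10: x0=(1.7237, -0.1686, 0.5763) x1=(0.0321, -0.8855, 1.5496) x2=(1.2269, -1.5243, -1.4434) x3=(1.3374, 0.7811, 1.6687) x4=(0.0493, -0.7169, 0.5467)
step 11: x0=(1.7136, -0.1836, 0.5797) x1=(0.0615, -0.8596, 1.4987) x2=(1.1896, -1.4947, -1.3437) x3=(1.3373, 0.7382, 1.6590) x4=(0.1442, -0.7130, 0.5414)
step 12: x0=(1.7015, -0.2002, 0.5821) x1=(0.0930, -0.8334, 1.4459) x2=(1.1510, -1.4604, -1.2349) x3=(1.3360, 0.6918, 1.6460) x4=(0.2437, -0.7075, 0.5327)
step 13: x0=(1.6879, -0.2183, 0.5836) x1=(0.1262, -0.8070, 1.3917) x2=(1.1115, -1.4217, -1.1180) x3=(1.3335, 0.6423, 1.6298) x4=(0.3467, -0.7008, 0.5211)
step 14: x0=(1.6731, -0.2376, 0.5841) x1=(0.1607, -0.7803, 1.3362) x2=(1.0713, -1.3791, -0.9939) x3=(1.3300, 0.5900, 1.6108) x4=(0.4523, -0.6929, 0.5067)
step 15: x0=(1.6575, -0.2579, 0.5838) x1=(0.1964, -0.7535, 1.2800) x2=(1.0307, -1.3331, -0.8638) x3=(1.3256, 0.5352, 1.5893) x4=(0.5596, -0.6843, 0.4902)
step 16: x0=(1.6417, -0.2788, 0.5829) x1=(0.2328, -0.7267, 1.2231) x2=(0.9900, -1.2841, -0.7286) x3=(1.3204, 0.4784, 1.5655) x4=(0.6678, -0.6749, 0.4718)
step 17: x0=(1.6261, -0.3002, 0.5814) x1=(0.2696, -0.6999, 1.1660) x2=(0.9494, -1.2328, -0.5897) x3=(1.3145, 0.4199, 1.5399) x4=(0.7762, -0.6651, 0.4522)
step 18: x0=(1.6112, -0.3217, 0.5795) x1=(0.3064, -0.6731, 1.1089) x2=(0.9090, -1.1797, -0.4481) x3=(1.3080, 0.3601, 1.5128) x4=(0.8841, -0.6550, 0.4317)
step 19: x0=(1.5975, -0.3431, 0.5774) x1=(0.3430, -0.6464, 1.0519) x2=(0.8688, -1.1255, -0.3049) x3=(1.3011, 0.2993, 1.4846) x4=(0.9913, -0.6448, 0.4109)
step 20: x0=(1.5854, -0.3640, 0.5751) x1=(0.3791, -0.6198, 0.9954) x2=(0.8287, -1.0709, -0.1612) x3=(1.2939, 0.2380, 1.4557) x4=(1.0976, -0.6344, 0.3898)
step 21: x0=(1.5756, -0.3843, 0.5730) x1=(0.4143, -0.5932, 0.9394) x2=(0.7883, -1.0164, -0.0178) x3=(1.2864, 0.1764, 1.4265) x4=(1.2036, -0.6242, 0.3683)
step 22: x0=(1.5682, -0.4035, 0.5712) x1=(0.4484, -0.5667, 0.8842) x2=(0.7472, -0.9626, 0.1249) x3=(1.2788, 0.1148, 1.3974) x4=(1.3100, -0.6145, 0.3453)
step 23: x0=(1.5636, -0.4217, 0.5702) x1=(0.4813, -0.5400, 0.8298) x2=(0.7050, -0.9099, 0.2664) x3=(1.2710, 0.0536, 1.3687) x4=(1.4176, -0.6060, 0.3194)
step 24: x0=(1.5616, -0.4385, 0.5701) x1=(0.5126, -0.5131, 0.7764) x2=(0.6615, -0.8585, 0.4068) x3=(1.2633, -0.0070, 1.3409) x4=(1.5273, -0.5994, 0.2889)
step 25: x0=(1.5618, -0.4543, 0.5712) x1=(0.5424, -0.4855, 0.7239) x2=(0.6170, -0.8089, 0.5459) x3=(1.2557, -0.0669, 1.3142) x4=(1.6398, -0.5949, 0.2528)
step 26: x0=(1.5636, -0.4693, 0.5733) x1=(0.5706, -0.4570, 0.6719) x2=(0.5712, -0.7616, 0.6840) x3=(1.2483, -0.1259, 1.2889) x4=(1.7560, -0.5925, 0.2112)
step 27: x0=(1.5666, -0.4840, 0.5760) x1=(0.5976, -0.4270, 0.6197) x2=(0.5242, -0.7169, 0.8221) x3=(1.2413, -0.1840, 1.2652) x4=(1.8754, -0.5914, 0.1649)
step 28: x0=(1.5707, -0.4986, 0.5789) x1=(0.6237, -0.3960, 0.5661) x2=(0.4757, -0.6744, 0.9610) x3=(1.2347, -0.2412, 1.2431) x4=(1.9973, -0.5914, 0.1153)
step 29: x0=(1.5757, -0.5135, 0.5817) x1=(0.6491, -0.3643, 0.5111) x2=(0.4260, -0.6334, 1.1009) x3=(1.2289, -0.2977, 1.2225) x4=(2.1202, -0.5919, 0.0639)
step 30: x0=(1.5817, -0.5288, 0.5842) x1=(0.6738, -0.3321, 0.4544) x2=(0.3756, -0.5933, 1.2414) x3=(1.2238, -0.3535, 1.2034) x4=(2.2425, -0.5926, 0.0121)
step 31: x0=(1.5887, -0.5446, 0.5864) x1=(0.6981, -0.2997, 0.3964) x2=(0.3249, -0.5538, 1.3820) x3=(1.2196, -0.4089, 1.1855) x4=(2.3624, -0.5932, -0.0386)
step 32: x0=(1.5966, -0.5609, 0.5881) x1=(0.7219, -0.2669, 0.3371) x2=(0.2749, -0.5146, 1.5223) x3=(1.2162, -0.4642, 1.1687) x4=(2.4780, -0.5936, -0.0868)
step 33: x0=(1.6054, -0.5776, 0.5894) x1=(0.7454, -0.2339, 0.2768) x2=(0.2262, -0.4756, 1.6614) x3=(1.2135, -0.5194, 1.1526) x4=(2.5875, -0.5933, -0.1310)
step 34: x0=(1.6150, -0.5949, 0.5905) x1=(0.7687, -0.2006, 0.2158) x2=(0.1798, -0.4367, 1.7986) x3=(1.2113, -0.5747, 1.1373) x4=(2.6891, -0.5924, -0.1701)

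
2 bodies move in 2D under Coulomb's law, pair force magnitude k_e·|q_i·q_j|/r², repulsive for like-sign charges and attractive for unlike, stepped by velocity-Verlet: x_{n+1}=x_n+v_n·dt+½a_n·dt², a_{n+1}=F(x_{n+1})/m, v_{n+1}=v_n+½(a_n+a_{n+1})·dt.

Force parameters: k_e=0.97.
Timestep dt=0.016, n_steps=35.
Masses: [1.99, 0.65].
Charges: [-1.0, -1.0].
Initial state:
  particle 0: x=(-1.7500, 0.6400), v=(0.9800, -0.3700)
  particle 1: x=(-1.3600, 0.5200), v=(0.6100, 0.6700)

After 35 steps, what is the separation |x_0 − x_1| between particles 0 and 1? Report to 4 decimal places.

step 0: x0=(-1.7500, 0.6400) x1=(-1.3600, 0.5200)
step 1: x0=(-1.7347, 0.6342) x1=(-1.3491, 0.5304)
step 2: x0=(-1.7201, 0.6286) x1=(-1.3360, 0.5401)
step 3: x0=(-1.7063, 0.6232) x1=(-1.3204, 0.5494)
step 4: x0=(-1.6933, 0.6179) x1=(-1.3024, 0.5581)
step 5: x0=(-1.6811, 0.6127) x1=(-1.2820, 0.5665)
step 6: x0=(-1.6697, 0.6077) x1=(-1.2592, 0.5746)
step 7: x0=(-1.6590, 0.6027) x1=(-1.2342, 0.5825)
step 8: x0=(-1.6490, 0.5977) x1=(-1.2071, 0.5903)
step 9: x0=(-1.6396, 0.5927) x1=(-1.1780, 0.5981)
step 10: x0=(-1.6308, 0.5878) x1=(-1.1472, 0.6059)
step 11: x0=(-1.6226, 0.5828) x1=(-1.1147, 0.6138)
step 12: x0=(-1.6148, 0.5777) x1=(-1.0807, 0.6217)
step 13: x0=(-1.6075, 0.5727) x1=(-1.0454, 0.6298)
step 14: x0=(-1.6005, 0.5676) x1=(-1.0089, 0.6380)
step 15: x0=(-1.5939, 0.5625) x1=(-0.9714, 0.6463)
step 16: x0=(-1.5876, 0.5573) x1=(-0.9329, 0.6548)
step 17: x0=(-1.5816, 0.5521) x1=(-0.8935, 0.6633)
step 18: x0=(-1.5759, 0.5468) x1=(-0.8533, 0.6720)
step 19: x0=(-1.5703, 0.5415) x1=(-0.8125, 0.6808)
step 20: x0=(-1.5650, 0.5362) x1=(-0.7710, 0.6898)
step 21: x0=(-1.5599, 0.5308) x1=(-0.7289, 0.6988)
step 22: x0=(-1.5549, 0.5254) x1=(-0.6864, 0.7080)
step 23: x0=(-1.5501, 0.5199) x1=(-0.6433, 0.7172)
step 24: x0=(-1.5455, 0.5145) x1=(-0.5998, 0.7266)
step 25: x0=(-1.5409, 0.5090) x1=(-0.5559, 0.7360)
step 26: x0=(-1.5365, 0.5034) x1=(-0.5117, 0.7455)
step 27: x0=(-1.5322, 0.4979) x1=(-0.4671, 0.7551)
step 28: x0=(-1.5280, 0.4923) x1=(-0.4222, 0.7648)
step 29: x0=(-1.5239, 0.4867) x1=(-0.3770, 0.7746)
step 30: x0=(-1.5199, 0.4811) x1=(-0.3316, 0.7844)
step 31: x0=(-1.5159, 0.4754) x1=(-0.2859, 0.7943)
step 32: x0=(-1.5121, 0.4698) x1=(-0.2400, 0.8042)
step 33: x0=(-1.5083, 0.4641) x1=(-0.1939, 0.8142)
step 34: x0=(-1.5045, 0.4584) x1=(-0.1475, 0.8242)
step 35: x0=(-1.5009, 0.4527) x1=(-0.1010, 0.8343)

1.4509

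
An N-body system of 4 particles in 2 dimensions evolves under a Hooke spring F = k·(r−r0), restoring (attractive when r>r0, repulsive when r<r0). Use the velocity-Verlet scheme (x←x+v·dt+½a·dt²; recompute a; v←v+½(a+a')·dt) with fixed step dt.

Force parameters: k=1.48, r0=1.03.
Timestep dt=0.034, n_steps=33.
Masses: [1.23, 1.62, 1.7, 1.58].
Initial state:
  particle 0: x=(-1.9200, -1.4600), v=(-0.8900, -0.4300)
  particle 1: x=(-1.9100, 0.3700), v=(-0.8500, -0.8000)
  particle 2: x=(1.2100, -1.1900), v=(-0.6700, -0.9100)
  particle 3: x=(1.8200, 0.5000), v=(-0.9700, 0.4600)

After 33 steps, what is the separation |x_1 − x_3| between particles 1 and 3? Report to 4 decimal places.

0.9840

step 0: x0=(-1.9200, -1.4600) x1=(-1.9100, 0.3700) x2=(1.2100, -1.1900) x3=(1.8200, 0.5000)
step 1: x0=(-1.9468, -1.4729) x1=(-1.9363, 0.3418) x2=(1.1852, -1.2201) x3=(1.7839, 0.5144)
step 2: x0=(-1.9668, -1.4824) x1=(-1.9575, 0.3118) x2=(1.1563, -1.2485) x3=(1.7415, 0.5262)
step 3: x0=(-1.9799, -1.4885) x1=(-1.9735, 0.2800) x2=(1.1234, -1.2752) x3=(1.6929, 0.5353)
step 4: x0=(-1.9863, -1.4912) x1=(-1.9844, 0.2465) x2=(1.0864, -1.3001) x3=(1.6382, 0.5417)
step 5: x0=(-1.9861, -1.4907) x1=(-1.9904, 0.2112) x2=(1.0455, -1.3231) x3=(1.5775, 0.5453)
step 6: x0=(-1.9794, -1.4869) x1=(-1.9914, 0.1744) x2=(1.0007, -1.3443) x3=(1.5108, 0.5460)
step 7: x0=(-1.9663, -1.4801) x1=(-1.9876, 0.1361) x2=(0.9521, -1.3637) x3=(1.4384, 0.5438)
step 8: x0=(-1.9471, -1.4702) x1=(-1.9791, 0.0964) x2=(0.8997, -1.3811) x3=(1.3603, 0.5387)
step 9: x0=(-1.9221, -1.4575) x1=(-1.9660, 0.0554) x2=(0.8438, -1.3967) x3=(1.2769, 0.5307)
step 10: x0=(-1.8914, -1.4420) x1=(-1.9487, 0.0131) x2=(0.7845, -1.4104) x3=(1.1884, 0.5198)
step 11: x0=(-1.8554, -1.4239) x1=(-1.9271, -0.0302) x2=(0.7218, -1.4222) x3=(1.0950, 0.5060)
step 12: x0=(-1.8143, -1.4034) x1=(-1.9016, -0.0745) x2=(0.6561, -1.4322) x3=(0.9969, 0.4893)
step 13: x0=(-1.7685, -1.3807) x1=(-1.8723, -0.1196) x2=(0.5874, -1.4404) x3=(0.8945, 0.4698)
step 14: x0=(-1.7184, -1.3560) x1=(-1.8394, -0.1655) x2=(0.5159, -1.4468) x3=(0.7881, 0.4476)
step 15: x0=(-1.6643, -1.3294) x1=(-1.8034, -0.2120) x2=(0.4419, -1.4515) x3=(0.6779, 0.4227)
step 16: x0=(-1.6066, -1.3013) x1=(-1.7643, -0.2589) x2=(0.3655, -1.4545) x3=(0.5644, 0.3952)
step 17: x0=(-1.5458, -1.2717) x1=(-1.7225, -0.3063) x2=(0.2871, -1.4560) x3=(0.4479, 0.3653)
step 18: x0=(-1.4821, -1.2409) x1=(-1.6783, -0.3538) x2=(0.2068, -1.4559) x3=(0.3287, 0.3331)
step 19: x0=(-1.4160, -1.2091) x1=(-1.6320, -0.4015) x2=(0.1248, -1.4543) x3=(0.2072, 0.2987)
step 20: x0=(-1.3479, -1.1766) x1=(-1.5838, -0.4492) x2=(0.0415, -1.4515) x3=(0.0839, 0.2622)
step 21: x0=(-1.2782, -1.1436) x1=(-1.5343, -0.4968) x2=(-0.0429, -1.4474) x3=(-0.0411, 0.2240)
step 22: x0=(-1.2072, -1.1102) x1=(-1.4835, -0.5442) x2=(-0.1282, -1.4421) x3=(-0.1673, 0.1841)
step 23: x0=(-1.1353, -1.0767) x1=(-1.4320, -0.5913) x2=(-0.2141, -1.4360) x3=(-0.2943, 0.1427)
step 24: x0=(-1.0628, -1.0432) x1=(-1.3801, -0.6380) x2=(-0.3003, -1.4290) x3=(-0.4219, 0.1002)
step 25: x0=(-0.9899, -1.0098) x1=(-1.3281, -0.6845) x2=(-0.3867, -1.4214) x3=(-0.5497, 0.0567)
step 26: x0=(-0.9166, -0.9766) x1=(-1.2764, -0.7305) x2=(-0.4730, -1.4135) x3=(-0.6775, 0.0126)
step 27: x0=(-0.8431, -0.9435) x1=(-1.2252, -0.7764) x2=(-0.5591, -1.4054) x3=(-0.8053, -0.0318)
step 28: x0=(-0.7692, -0.9102) x1=(-1.1748, -0.8220) x2=(-0.6450, -1.3974) x3=(-0.9329, -0.0764)
step 29: x0=(-0.6946, -0.8767) x1=(-1.1253, -0.8675) x2=(-0.7306, -1.3898) x3=(-1.0603, -0.1209)
step 30: x0=(-0.6189, -0.8428) x1=(-1.0766, -0.9131) x2=(-0.8161, -1.3828) x3=(-1.1877, -0.1651)
step 31: x0=(-0.5422, -0.8083) x1=(-1.0288, -0.9585) x2=(-0.9015, -1.3764) x3=(-1.3153, -0.2092)
step 32: x0=(-0.4644, -0.7732) x1=(-0.9816, -1.0037) x2=(-0.9871, -1.3706) x3=(-1.4428, -0.2533)
step 33: x0=(-0.3859, -0.7375) x1=(-0.9347, -1.0486) x2=(-1.0729, -1.3656) x3=(-1.5703, -0.2974)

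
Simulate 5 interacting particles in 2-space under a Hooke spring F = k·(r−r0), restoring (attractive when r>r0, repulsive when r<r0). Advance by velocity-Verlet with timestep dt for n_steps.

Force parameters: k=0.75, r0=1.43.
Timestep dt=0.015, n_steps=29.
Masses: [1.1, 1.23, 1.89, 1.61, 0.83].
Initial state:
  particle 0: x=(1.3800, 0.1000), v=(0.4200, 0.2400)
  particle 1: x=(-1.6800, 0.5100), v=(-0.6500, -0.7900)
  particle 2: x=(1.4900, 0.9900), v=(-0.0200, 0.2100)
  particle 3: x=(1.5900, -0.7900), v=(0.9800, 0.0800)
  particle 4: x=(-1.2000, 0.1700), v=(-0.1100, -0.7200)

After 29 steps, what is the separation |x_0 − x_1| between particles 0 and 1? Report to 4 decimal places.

3.0462

step 0: x0=(1.3800, 0.1000) x1=(-1.6800, 0.5100) x2=(1.4900, 0.9900) x3=(1.5900, -0.7900) x4=(-1.2000, 0.1700)
step 1: x0=(1.3861, 0.1036) x1=(-1.6894, 0.4981) x2=(1.4896, 0.9931) x3=(1.6045, -0.7887) x4=(-1.2012, 0.1591)
step 2: x0=(1.3917, 0.1073) x1=(-1.6982, 0.4862) x2=(1.4889, 0.9962) x3=(1.6187, -0.7874) x4=(-1.2014, 0.1482)
step 3: x0=(1.3968, 0.1109) x1=(-1.7064, 0.4743) x2=(1.4879, 0.9992) x3=(1.6325, -0.7859) x4=(-1.2007, 0.1371)
step 4: x0=(1.4015, 0.1146) x1=(-1.7138, 0.4624) x2=(1.4867, 1.0022) x3=(1.6460, -0.7843) x4=(-1.1991, 0.1259)
step 5: x0=(1.4057, 0.1184) x1=(-1.7206, 0.4504) x2=(1.4851, 1.0052) x3=(1.6591, -0.7825) x4=(-1.1965, 0.1146)
step 6: x0=(1.4095, 0.1221) x1=(-1.7268, 0.4384) x2=(1.4834, 1.0081) x3=(1.6719, -0.7807) x4=(-1.1929, 0.1032)
step 7: x0=(1.4128, 0.1259) x1=(-1.7323, 0.4263) x2=(1.4813, 1.0109) x3=(1.6843, -0.7787) x4=(-1.1885, 0.0917)
step 8: x0=(1.4156, 0.1296) x1=(-1.7371, 0.4143) x2=(1.4790, 1.0137) x3=(1.6963, -0.7767) x4=(-1.1830, 0.0801)
step 9: x0=(1.4179, 0.1334) x1=(-1.7412, 0.4022) x2=(1.4764, 1.0164) x3=(1.7080, -0.7745) x4=(-1.1766, 0.0685)
step 10: x0=(1.4198, 0.1372) x1=(-1.7447, 0.3901) x2=(1.4735, 1.0191) x3=(1.7193, -0.7722) x4=(-1.1693, 0.0568)
step 11: x0=(1.4211, 0.1410) x1=(-1.7474, 0.3780) x2=(1.4704, 1.0217) x3=(1.7302, -0.7698) x4=(-1.1610, 0.0450)
step 12: x0=(1.4221, 0.1447) x1=(-1.7495, 0.3659) x2=(1.4670, 1.0242) x3=(1.7408, -0.7673) x4=(-1.1518, 0.0332)
step 13: x0=(1.4225, 0.1485) x1=(-1.7509, 0.3538) x2=(1.4633, 1.0267) x3=(1.7510, -0.7647) x4=(-1.1417, 0.0213)
step 14: x0=(1.4225, 0.1523) x1=(-1.7515, 0.3417) x2=(1.4593, 1.0291) x3=(1.7608, -0.7619) x4=(-1.1306, 0.0094)
step 15: x0=(1.4220, 0.1560) x1=(-1.7515, 0.3295) x2=(1.4551, 1.0315) x3=(1.7702, -0.7591) x4=(-1.1186, -0.0026)
step 16: x0=(1.4210, 0.1597) x1=(-1.7508, 0.3174) x2=(1.4506, 1.0338) x3=(1.7793, -0.7561) x4=(-1.1057, -0.0146)
step 17: x0=(1.4196, 0.1635) x1=(-1.7494, 0.3052) x2=(1.4459, 1.0360) x3=(1.7880, -0.7531) x4=(-1.0918, -0.0266)
step 18: x0=(1.4177, 0.1672) x1=(-1.7473, 0.2931) x2=(1.4409, 1.0382) x3=(1.7963, -0.7499) x4=(-1.0771, -0.0386)
step 19: x0=(1.4154, 0.1708) x1=(-1.7445, 0.2810) x2=(1.4356, 1.0402) x3=(1.8042, -0.7466) x4=(-1.0615, -0.0507)
step 20: x0=(1.4126, 0.1744) x1=(-1.7410, 0.2688) x2=(1.4301, 1.0423) x3=(1.8118, -0.7433) x4=(-1.0450, -0.0627)
step 21: x0=(1.4093, 0.1780) x1=(-1.7368, 0.2567) x2=(1.4243, 1.0442) x3=(1.8190, -0.7398) x4=(-1.0277, -0.0748)
step 22: x0=(1.4056, 0.1816) x1=(-1.7319, 0.2446) x2=(1.4183, 1.0461) x3=(1.8258, -0.7362) x4=(-1.0095, -0.0868)
step 23: x0=(1.4015, 0.1851) x1=(-1.7263, 0.2324) x2=(1.4120, 1.0479) x3=(1.8323, -0.7326) x4=(-0.9904, -0.0989)
step 24: x0=(1.3969, 0.1886) x1=(-1.7200, 0.2203) x2=(1.4055, 1.0497) x3=(1.8384, -0.7288) x4=(-0.9706, -0.1109)
step 25: x0=(1.3919, 0.1921) x1=(-1.7131, 0.2083) x2=(1.3988, 1.0513) x3=(1.8441, -0.7249) x4=(-0.9499, -0.1229)
step 26: x0=(1.3865, 0.1954) x1=(-1.7054, 0.1962) x2=(1.3917, 1.0529) x3=(1.8495, -0.7210) x4=(-0.9284, -0.1349)
step 27: x0=(1.3806, 0.1988) x1=(-1.6970, 0.1841) x2=(1.3845, 1.0544) x3=(1.8545, -0.7169) x4=(-0.9061, -0.1469)
step 28: x0=(1.3743, 0.2020) x1=(-1.6880, 0.1721) x2=(1.3770, 1.0559) x3=(1.8591, -0.7128) x4=(-0.8830, -0.1588)
step 29: x0=(1.3676, 0.2053) x1=(-1.6783, 0.1601) x2=(1.3693, 1.0573) x3=(1.8634, -0.7086) x4=(-0.8592, -0.1707)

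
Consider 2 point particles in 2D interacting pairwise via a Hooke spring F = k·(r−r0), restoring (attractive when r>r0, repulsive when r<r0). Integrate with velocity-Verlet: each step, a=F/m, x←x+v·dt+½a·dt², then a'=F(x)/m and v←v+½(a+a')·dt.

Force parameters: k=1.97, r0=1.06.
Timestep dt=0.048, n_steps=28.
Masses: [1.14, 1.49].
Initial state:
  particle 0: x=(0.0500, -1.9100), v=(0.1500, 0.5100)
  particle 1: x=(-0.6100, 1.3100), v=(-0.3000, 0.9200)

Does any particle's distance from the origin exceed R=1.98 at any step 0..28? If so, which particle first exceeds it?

step 0: x0=(0.0500, -1.9100) x1=(-0.6100, 1.3100)
step 1: x0=(0.0563, -1.8812) x1=(-0.6237, 1.3508)
step 2: x0=(0.0608, -1.8436) x1=(-0.6360, 1.3850)
step 3: x0=(0.0634, -1.7973) x1=(-0.6469, 1.4125)
step 4: x0=(0.0640, -1.7424) x1=(-0.6563, 1.4333)
step 5: x0=(0.0628, -1.6789) x1=(-0.6642, 1.4476)
step 6: x0=(0.0596, -1.6071) x1=(-0.6707, 1.4556)
step 7: x0=(0.0544, -1.5272) x1=(-0.6756, 1.4573)
step 8: x0=(0.0474, -1.4395) x1=(-0.6791, 1.4531)
step 9: x0=(0.0385, -1.3444) x1=(-0.6812, 1.4433)
step 10: x0=(0.0278, -1.2423) x1=(-0.6819, 1.4280)
step 11: x0=(0.0153, -1.1336) x1=(-0.6813, 1.4077)
step 12: x0=(0.0012, -1.0189) x1=(-0.6794, 1.3829)
step 13: x0=(-0.0144, -0.8986) x1=(-0.6763, 1.3538)
step 14: x0=(-0.0315, -0.7735) x1=(-0.6721, 1.3209)
step 15: x0=(-0.0500, -0.6440) x1=(-0.6669, 1.2848)
step 16: x0=(-0.0696, -0.5109) x1=(-0.6608, 1.2458)
step 17: x0=(-0.0902, -0.3748) x1=(-0.6539, 1.2046)
step 18: x0=(-0.1116, -0.2364) x1=(-0.6464, 1.1616)
step 19: x0=(-0.1337, -0.0964) x1=(-0.6384, 1.1173)
step 20: x0=(-0.1561, 0.0446) x1=(-0.6301, 1.0723)
step 21: x0=(-0.1787, 0.1858) x1=(-0.6218, 1.0272)
step 22: x0=(-0.2010, 0.3267) x1=(-0.6135, 0.9823)
step 23: x0=(-0.2228, 0.4666) x1=(-0.6058, 0.9381)
step 24: x0=(-0.2434, 0.6051) x1=(-0.5989, 0.8951)
step 25: x0=(-0.2622, 0.7420) x1=(-0.5934, 0.8532)
step 26: x0=(-0.2783, 0.8781) x1=(-0.5900, 0.8119)
step 27: x0=(-0.2915, 1.0148) x1=(-0.5888, 0.7703)
step 28: x0=(-0.3026, 1.1532) x1=(-0.5892, 0.7273)

no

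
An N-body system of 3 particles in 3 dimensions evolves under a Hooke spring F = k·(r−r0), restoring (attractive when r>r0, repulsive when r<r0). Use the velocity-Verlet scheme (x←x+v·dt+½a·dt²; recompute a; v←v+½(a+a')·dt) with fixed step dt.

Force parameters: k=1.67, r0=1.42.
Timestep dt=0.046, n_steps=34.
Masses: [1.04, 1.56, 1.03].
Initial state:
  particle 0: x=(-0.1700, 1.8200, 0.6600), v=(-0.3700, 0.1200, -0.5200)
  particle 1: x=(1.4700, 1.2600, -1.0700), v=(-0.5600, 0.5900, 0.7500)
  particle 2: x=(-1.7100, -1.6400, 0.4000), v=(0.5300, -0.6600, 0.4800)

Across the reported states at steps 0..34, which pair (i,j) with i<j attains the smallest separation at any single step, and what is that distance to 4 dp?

pair (1,2), distance 0.8866

step 0: x0=(-0.1700, 1.8200, 0.6600) x1=(1.4700, 1.2600, -1.0700) x2=(-1.7100, -1.6400, 0.4000)
step 1: x0=(-0.1875, 1.8214, 0.6346) x1=(1.4410, 1.2851, -1.0335) x2=(-1.6802, -1.6632, 0.4206)
step 2: x0=(-0.2059, 1.8147, 0.6064) x1=(1.4056, 1.3062, -0.9933) x2=(-1.6399, -1.6720, 0.4383)
step 3: x0=(-0.2252, 1.8000, 0.5757) x1=(1.3641, 1.3231, -0.9494) x2=(-1.5893, -1.6664, 0.4529)
step 4: x0=(-0.2454, 1.7773, 0.5429) x1=(1.3167, 1.3358, -0.9020) x2=(-1.5290, -1.6464, 0.4646)
step 5: x0=(-0.2664, 1.7470, 0.5082) x1=(1.2638, 1.3443, -0.8515) x2=(-1.4594, -1.6123, 0.4733)
step 6: x0=(-0.2882, 1.7094, 0.4719) x1=(1.2056, 1.3486, -0.7980) x2=(-1.3811, -1.5646, 0.4790)
step 7: x0=(-0.3107, 1.6649, 0.4344) x1=(1.1426, 1.3488, -0.7417) x2=(-1.2948, -1.5037, 0.4818)
step 8: x0=(-0.3339, 1.6139, 0.3961) x1=(1.0753, 1.3451, -0.6830) x2=(-1.2012, -1.4303, 0.4818)
step 9: x0=(-0.3578, 1.5571, 0.3571) x1=(1.0041, 1.3376, -0.6222) x2=(-1.1011, -1.3453, 0.4792)
step 10: x0=(-0.3822, 1.4950, 0.3177) x1=(0.9295, 1.3265, -0.5595) x2=(-0.9954, -1.2494, 0.4741)
step 11: x0=(-0.4071, 1.4281, 0.2784) x1=(0.8521, 1.3121, -0.4952) x2=(-0.8847, -1.1438, 0.4667)
step 12: x0=(-0.4327, 1.3573, 0.2392) x1=(0.7724, 1.2946, -0.4296) x2=(-0.7700, -1.0294, 0.4572)
step 13: x0=(-0.4588, 1.2831, 0.2004) x1=(0.6909, 1.2744, -0.3631) x2=(-0.6521, -0.9076, 0.4458)
step 14: x0=(-0.4856, 1.2062, 0.1621) x1=(0.6084, 1.2519, -0.2958) x2=(-0.5318, -0.7796, 0.4327)
step 15: x0=(-0.5132, 1.1274, 0.1244) x1=(0.5252, 1.2275, -0.2281) x2=(-0.4099, -0.6466, 0.4184)
step 16: x0=(-0.5417, 1.0472, 0.0872) x1=(0.4420, 1.2016, -0.1601) x2=(-0.2868, -0.5101, 0.4031)
step 17: x0=(-0.5714, 0.9661, 0.0505) x1=(0.3591, 1.1748, -0.0919) x2=(-0.1632, -0.3714, 0.3871)
step 18: x0=(-0.6025, 0.8846, 0.0140) x1=(0.2771, 1.1477, -0.0237) x2=(-0.0393, -0.2318, 0.3708)
step 19: x0=(-0.6355, 0.8031, -0.0225) x1=(0.1961, 1.1208, 0.0445) x2=(0.0848, -0.0923, 0.3546)
step 20: x0=(-0.6706, 0.7214, -0.0594) x1=(0.1163, 1.0947, 0.1126) x2=(0.2093, 0.0461, 0.3388)
step 21: x0=(-0.7079, 0.6394, -0.0969) x1=(0.0375, 1.0698, 0.1809) x2=(0.3345, 0.1828, 0.3235)
step 22: x0=(-0.7472, 0.5568, -0.1351) x1=(-0.0407, 1.0465, 0.2493) x2=(0.4608, 0.3178, 0.3086)
step 23: x0=(-0.7881, 0.4735, -0.1742) x1=(-0.1187, 1.0248, 0.3181) x2=(0.5885, 0.4512, 0.2941)
step 24: x0=(-0.8299, 0.3894, -0.2140) x1=(-0.1971, 1.0043, 0.3874) x2=(0.7174, 0.5835, 0.2794)
step 25: x0=(-0.8716, 0.3046, -0.2542) x1=(-0.2757, 0.9846, 0.4573) x2=(0.8470, 0.7151, 0.2644)
step 26: x0=(-0.9126, 0.2197, -0.2945) x1=(-0.3546, 0.9655, 0.5276) x2=(0.9759, 0.8462, 0.2488)
step 27: x0=(-0.9517, 0.1350, -0.3347) x1=(-0.4335, 0.9466, 0.5982) x2=(1.1031, 0.9766, 0.2326)
step 28: x0=(-0.9884, 0.0513, -0.3743) x1=(-0.5119, 0.9278, 0.6688) x2=(1.2270, 1.1059, 0.2158)
step 29: x0=(-1.0217, -0.0308, -0.4130) x1=(-0.5895, 0.9091, 0.7392) x2=(1.3464, 1.2335, 0.1985)
step 30: x0=(-1.0510, -0.1106, -0.4504) x1=(-0.6658, 0.8904, 0.8091) x2=(1.4598, 1.3587, 0.1807)
step 31: x0=(-1.0756, -0.1872, -0.4861) x1=(-0.7405, 0.8718, 0.8779) x2=(1.5659, 1.4806, 0.1625)
step 32: x0=(-1.0951, -0.2601, -0.5196) x1=(-0.8131, 0.8533, 0.9455) x2=(1.6637, 1.5985, 0.1442)
step 33: x0=(-1.1088, -0.3283, -0.5506) x1=(-0.8831, 0.8350, 1.0114) x2=(1.7519, 1.7114, 0.1259)
step 34: x0=(-1.1165, -0.3913, -0.5788) x1=(-0.9503, 0.8170, 1.0754) x2=(1.8295, 1.8186, 0.1077)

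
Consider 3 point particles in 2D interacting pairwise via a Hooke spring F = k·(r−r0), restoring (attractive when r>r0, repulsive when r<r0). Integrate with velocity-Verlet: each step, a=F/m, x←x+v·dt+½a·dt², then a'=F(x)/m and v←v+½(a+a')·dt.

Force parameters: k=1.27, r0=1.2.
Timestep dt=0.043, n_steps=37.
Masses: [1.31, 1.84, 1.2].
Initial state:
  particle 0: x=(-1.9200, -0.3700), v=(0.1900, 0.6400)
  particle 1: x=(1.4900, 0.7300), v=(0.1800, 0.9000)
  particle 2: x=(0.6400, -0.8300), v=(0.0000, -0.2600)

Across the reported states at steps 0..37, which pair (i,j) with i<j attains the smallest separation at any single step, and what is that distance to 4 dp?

pair (0,1), distance 0.3693

step 0: x0=(-1.9200, -0.3700) x1=(1.4900, 0.7300) x2=(0.6400, -0.8300)
step 1: x0=(-1.9086, -0.3420) x1=(1.4961, 0.7679) x2=(0.6389, -0.8404)
step 2: x0=(-1.8906, -0.3133) x1=(1.4990, 0.8042) x2=(0.6357, -0.8493)
step 3: x0=(-1.8662, -0.2836) x1=(1.4986, 0.8387) x2=(0.6305, -0.8564)
step 4: x0=(-1.8354, -0.2532) x1=(1.4949, 0.8716) x2=(0.6233, -0.8617)
step 5: x0=(-1.7984, -0.2221) x1=(1.4880, 0.9026) x2=(0.6142, -0.8651)
step 6: x0=(-1.7553, -0.1902) x1=(1.4779, 0.9318) x2=(0.6034, -0.8665)
step 7: x0=(-1.7062, -0.1577) x1=(1.4648, 0.9592) x2=(0.5908, -0.8658)
step 8: x0=(-1.6514, -0.1245) x1=(1.4485, 0.9847) x2=(0.5767, -0.8629)
step 9: x0=(-1.5912, -0.0906) x1=(1.4293, 1.0083) x2=(0.5612, -0.8579)
step 10: x0=(-1.5257, -0.0562) x1=(1.4072, 1.0300) x2=(0.5444, -0.8506)
step 11: x0=(-1.4553, -0.0213) x1=(1.3823, 1.0499) x2=(0.5264, -0.8410)
step 12: x0=(-1.3802, 0.0142) x1=(1.3548, 1.0680) x2=(0.5075, -0.8292)
step 13: x0=(-1.3008, 0.0502) x1=(1.3248, 1.0842) x2=(0.4877, -0.8151)
step 14: x0=(-1.2175, 0.0866) x1=(1.2923, 1.0986) x2=(0.4672, -0.7988)
step 15: x0=(-1.1305, 0.1234) x1=(1.2577, 1.1114) x2=(0.4461, -0.7803)
step 16: x0=(-1.0403, 0.1606) x1=(1.2210, 1.1224) x2=(0.4247, -0.7597)
step 17: x0=(-0.9472, 0.1982) x1=(1.1824, 1.1318) x2=(0.4030, -0.7369)
step 18: x0=(-0.8516, 0.2362) x1=(1.1421, 1.1397) x2=(0.3813, -0.7122)
step 19: x0=(-0.7538, 0.2745) x1=(1.1002, 1.1460) x2=(0.3595, -0.6856)
step 20: x0=(-0.6544, 0.3131) x1=(1.0570, 1.1511) x2=(0.3380, -0.6573)
step 21: x0=(-0.5535, 0.3520) x1=(1.0127, 1.1548) x2=(0.3167, -0.6273)
step 22: x0=(-0.4517, 0.3913) x1=(0.9673, 1.1574) x2=(0.2958, -0.5959)
step 23: x0=(-0.3491, 0.4309) x1=(0.9212, 1.1589) x2=(0.2754, -0.5632)
step 24: x0=(-0.2462, 0.4707) x1=(0.8745, 1.1594) x2=(0.2553, -0.5294)
step 25: x0=(-0.1431, 0.5108) x1=(0.8274, 1.1592) x2=(0.2358, -0.4946)
step 26: x0=(-0.0402, 0.5510) x1=(0.7802, 1.1583) x2=(0.2167, -0.4590)
step 27: x0=(0.0624, 0.5914) x1=(0.7328, 1.1570) x2=(0.1981, -0.4227)
step 28: x0=(0.1645, 0.6316) x1=(0.6857, 1.1553) x2=(0.1797, -0.3860)
step 29: x0=(0.2661, 0.6716) x1=(0.6387, 1.1536) x2=(0.1617, -0.3488)
step 30: x0=(0.3670, 0.7111) x1=(0.5921, 1.1520) x2=(0.1438, -0.3112)
step 31: x0=(0.4674, 0.7498) x1=(0.5458, 1.1508) x2=(0.1260, -0.2733)
step 32: x0=(0.5676, 0.7872) x1=(0.4995, 1.1502) x2=(0.1083, -0.2351)
step 33: x0=(0.6681, 0.8233) x1=(0.4530, 1.1504) x2=(0.0907, -0.1966)
step 34: x0=(0.7694, 0.8583) x1=(0.4058, 1.1512) x2=(0.0732, -0.1578)
step 35: x0=(0.8718, 0.8923) x1=(0.3579, 1.1524) x2=(0.0558, -0.1187)
step 36: x0=(0.9750, 0.9258) x1=(0.3092, 1.1538) x2=(0.0385, -0.0791)
step 37: x0=(1.0789, 0.9587) x1=(0.2599, 1.1554) x2=(0.0215, -0.0393)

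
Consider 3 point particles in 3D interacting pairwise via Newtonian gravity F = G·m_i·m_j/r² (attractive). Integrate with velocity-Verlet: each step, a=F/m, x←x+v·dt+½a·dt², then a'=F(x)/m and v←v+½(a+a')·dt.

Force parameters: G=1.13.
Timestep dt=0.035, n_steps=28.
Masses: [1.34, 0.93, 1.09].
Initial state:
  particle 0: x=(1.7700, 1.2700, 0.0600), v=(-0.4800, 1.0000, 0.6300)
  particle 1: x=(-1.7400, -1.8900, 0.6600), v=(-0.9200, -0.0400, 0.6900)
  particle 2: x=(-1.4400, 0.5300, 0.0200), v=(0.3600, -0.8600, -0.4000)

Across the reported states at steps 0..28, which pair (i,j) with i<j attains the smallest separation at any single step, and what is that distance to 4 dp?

pair (1,2), distance 2.4595

step 0: x0=(1.7700, 1.2700, 0.0600) x1=(-1.7400, -1.8900, 0.6600) x2=(-1.4400, 0.5300, 0.0200)
step 1: x0=(1.7531, 1.3050, 0.0821) x1=(-1.7722, -1.8913, 0.6841) x2=(-1.4273, 0.4998, 0.0060)
step 2: x0=(1.7360, 1.3399, 0.1041) x1=(-1.8042, -1.8922, 0.7082) x2=(-1.4145, 0.4695, -0.0079)
step 3: x0=(1.7188, 1.3747, 0.1262) x1=(-1.8362, -1.8929, 0.7321) x2=(-1.4016, 0.4390, -0.0217)
step 4: x0=(1.7014, 1.4094, 0.1482) x1=(-1.8681, -1.8933, 0.7560) x2=(-1.3885, 0.4084, -0.0355)
step 5: x0=(1.6838, 1.4441, 0.1703) x1=(-1.8998, -1.8935, 0.7798) x2=(-1.3753, 0.3776, -0.0492)
step 6: x0=(1.6660, 1.4787, 0.1923) x1=(-1.9315, -1.8933, 0.8035) x2=(-1.3620, 0.3467, -0.0628)
step 7: x0=(1.6481, 1.5132, 0.2144) x1=(-1.9630, -1.8929, 0.8271) x2=(-1.3485, 0.3157, -0.0764)
step 8: x0=(1.6300, 1.5476, 0.2364) x1=(-1.9945, -1.8922, 0.8506) x2=(-1.3350, 0.2845, -0.0898)
step 9: x0=(1.6117, 1.5819, 0.2585) x1=(-2.0258, -1.8913, 0.8740) x2=(-1.3213, 0.2533, -0.1031)
step 10: x0=(1.5933, 1.6161, 0.2805) x1=(-2.0569, -1.8900, 0.8973) x2=(-1.3076, 0.2219, -0.1164)
step 11: x0=(1.5747, 1.6502, 0.3025) x1=(-2.0880, -1.8885, 0.9204) x2=(-1.2937, 0.1904, -0.1295)
step 12: x0=(1.5559, 1.6843, 0.3245) x1=(-2.1189, -1.8868, 0.9435) x2=(-1.2798, 0.1588, -0.1425)
step 13: x0=(1.5370, 1.7182, 0.3465) x1=(-2.1497, -1.8848, 0.9665) x2=(-1.2658, 0.1271, -0.1554)
step 14: x0=(1.5179, 1.7520, 0.3685) x1=(-2.1804, -1.8825, 0.9893) x2=(-1.2517, 0.0953, -0.1682)
step 15: x0=(1.4987, 1.7857, 0.3904) x1=(-2.2109, -1.8800, 1.0120) x2=(-1.2375, 0.0635, -0.1808)
step 16: x0=(1.4793, 1.8193, 0.4123) x1=(-2.2413, -1.8773, 1.0346) x2=(-1.2233, 0.0315, -0.1933)
step 17: x0=(1.4597, 1.8529, 0.4343) x1=(-2.2715, -1.8743, 1.0570) x2=(-1.2091, -0.0005, -0.2057)
step 18: x0=(1.4401, 1.8862, 0.4561) x1=(-2.3016, -1.8711, 1.0793) x2=(-1.1947, -0.0325, -0.2179)
step 19: x0=(1.4203, 1.9195, 0.4780) x1=(-2.3315, -1.8677, 1.1015) x2=(-1.1804, -0.0646, -0.2300)
step 20: x0=(1.4003, 1.9527, 0.4999) x1=(-2.3613, -1.8641, 1.1235) x2=(-1.1660, -0.0968, -0.2420)
step 21: x0=(1.3802, 1.9858, 0.5217) x1=(-2.3909, -1.8602, 1.1455) x2=(-1.1516, -0.1290, -0.2538)
step 22: x0=(1.3600, 2.0187, 0.5435) x1=(-2.4204, -1.8562, 1.1672) x2=(-1.1371, -0.1612, -0.2655)
step 23: x0=(1.3397, 2.0516, 0.5653) x1=(-2.4497, -1.8519, 1.1889) x2=(-1.1226, -0.1935, -0.2770)
step 24: x0=(1.3192, 2.0843, 0.5870) x1=(-2.4788, -1.8475, 1.2104) x2=(-1.1081, -0.2258, -0.2884)
step 25: x0=(1.2987, 2.1169, 0.6087) x1=(-2.5078, -1.8428, 1.2318) x2=(-1.0937, -0.2580, -0.2996)
step 26: x0=(1.2780, 2.1494, 0.6304) x1=(-2.5366, -1.8381, 1.2530) x2=(-1.0792, -0.2904, -0.3107)
step 27: x0=(1.2572, 2.1818, 0.6521) x1=(-2.5653, -1.8331, 1.2741) x2=(-1.0647, -0.3227, -0.3216)
step 28: x0=(1.2363, 2.2140, 0.6737) x1=(-2.5938, -1.8280, 1.2951) x2=(-1.0502, -0.3550, -0.3324)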